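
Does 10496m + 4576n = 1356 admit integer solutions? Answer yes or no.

gcd(10496, 4576) = 32  (10496 = 2×4576 + 1344, 4576 = 3×1344 + 544, 1344 = 2×544 + 256, 544 = 2×256 + 32, 256 = 8×32).
32 does not divide 1356 (remainder 12), so no integer solutions.

no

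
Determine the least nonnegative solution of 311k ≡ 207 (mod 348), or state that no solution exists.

gcd(348, 311):
  348 = 1·311 + 37
  311 = 8·37 + 15
  37 = 2·15 + 7
  15 = 2·7 + 1
  7 = 7·1
so gcd(348, 311) = 1.
1 divides 207, so solutions exist.
Back-substitute for Bézout coefficients:
  1 = 15 - 2·7
  ... = 311·(47) + 348·(-42)
So 311·(47) ≡ 1 (mod 348); multiply by 207: k ≡ 9729 (mod 348).
Smallest nonnegative: k = 9729 mod 348 = 333.

333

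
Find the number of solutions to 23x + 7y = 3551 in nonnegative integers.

22

gcd(23, 7) = 1.
By Bézout, 23×(-3) + 7×(10) = 1.
One solution: (1, 504).
General: x = 1 + 7t, y = 504 - 23t.
x ≥ 0 ⇒ t ≥ 0; y ≥ 0 ⇒ t ≤ 21. So t ∈ [0, 21]: 22 solutions.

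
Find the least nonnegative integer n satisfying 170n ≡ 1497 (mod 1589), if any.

gcd(1589, 170) = 1  (1589 = 9×170 + 59, 170 = 2×59 + 52, 59 = 1×52 + 7, 52 = 7×7 + 3, 7 = 2×3 + 1, 3 = 3×1).
1 divides 1497, so solutions exist.
Back-substituting, 170×(-458) + 1589×(49) = 1.
So 170×(-458) ≡ 1 (mod 1589); multiply by 1497: n ≡ -685626 (mod 1589).
Smallest nonnegative: n = -685626 mod 1589 = 822.

822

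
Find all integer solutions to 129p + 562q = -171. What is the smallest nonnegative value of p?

gcd(562, 129):
  562 = 4*129 + 46
  129 = 2*46 + 37
  46 = 1*37 + 9
  37 = 4*9 + 1
  9 = 9*1
so gcd(562, 129) = 1.
1 divides -171, so solutions exist.
Back-substitute for Bézout coefficients:
  1 = 37 - 4*9
  ... = 129*(61) + 562*(-14)
Scale by -171/1 = -171: (p₀, q₀) = (-10431, 2394).
General solution: p = -10431 + 562t, q = 2394 - 129t for integer t.
p ≥ 0: smallest is -10431 mod 562 = 247 (at t = 19), with q = -57.

247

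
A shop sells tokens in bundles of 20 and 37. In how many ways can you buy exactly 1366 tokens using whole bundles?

Need nonnegative integers with 20j + 37k = 1366.
gcd(20, 37) = 1, and 20·(13) + 37·(-7) = 1.
So (j₀, k₀) = (17758, -9562); general j = 17758 + 37t, k = -9562 - 20t.
j ≥ 0 ⇒ t ≥ -479; k ≥ 0 ⇒ t ≤ -479. That's 1 value of t.

1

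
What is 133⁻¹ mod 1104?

1021

gcd(1104, 133) = 1.
By Bézout, 133*(-83) + 1104*(10) = 1.
So 133*-83 ≡ 1 (mod 1104), and -83 mod 1104 = 1021.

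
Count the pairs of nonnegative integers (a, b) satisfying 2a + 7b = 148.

11

gcd(7, 2) = 1  (7 = 3*2 + 1, 2 = 2*1).
Back-substituting, 2*(-3) + 7*(1) = 1.
Scale by 148: one solution is (-444, 148). Reduce a mod 7: (4, 20).
General: a = 4 + 7t, b = 20 - 2t.
a ≥ 0 ⇒ t ≥ 0; b ≥ 0 ⇒ t ≤ 10. So t ∈ [0, 10]: 11 solutions.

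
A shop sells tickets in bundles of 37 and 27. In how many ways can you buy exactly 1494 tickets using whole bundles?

2

Need nonnegative integers with 37j + 27k = 1494.
gcd(37, 27) = 1, and 37·(-8) + 27·(11) = 1.
So (j₀, k₀) = (-11952, 16434); general j = -11952 + 27t, k = 16434 - 37t.
j ≥ 0 ⇒ t ≥ 443; k ≥ 0 ⇒ t ≤ 444. That's 2 values of t.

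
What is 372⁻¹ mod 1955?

1708

gcd(1955, 372):
  1955 = 5*372 + 95
  372 = 3*95 + 87
  95 = 1*87 + 8
  87 = 10*8 + 7
  8 = 1*7 + 1
  7 = 7*1
so gcd(1955, 372) = 1.
Back-substitute for Bézout coefficients:
  1 = 8 - 1*7
  ... = 372*(-247) + 1955*(47)
So 372*-247 ≡ 1 (mod 1955), and -247 mod 1955 = 1708.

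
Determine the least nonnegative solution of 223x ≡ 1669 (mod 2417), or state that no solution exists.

40

gcd(2417, 223) = 1  (2417 = 10·223 + 187, 223 = 1·187 + 36, 187 = 5·36 + 7, 36 = 5·7 + 1, 7 = 7·1).
1 divides 1669, so solutions exist.
Back-substituting, 223·(336) + 2417·(-31) = 1.
So 223·(336) ≡ 1 (mod 2417); multiply by 1669: x ≡ 560784 (mod 2417).
Smallest nonnegative: x = 560784 mod 2417 = 40.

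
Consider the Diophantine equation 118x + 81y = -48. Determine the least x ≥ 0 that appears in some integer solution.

60

gcd(118, 81):
  118 = 1*81 + 37
  81 = 2*37 + 7
  37 = 5*7 + 2
  7 = 3*2 + 1
  2 = 2*1
so gcd(118, 81) = 1.
1 divides -48, so solutions exist.
Back-substitute for Bézout coefficients:
  1 = 7 - 3*2
  ... = 118*(-35) + 81*(51)
Scale by -48/1 = -48: (x₀, y₀) = (1680, -2448).
General solution: x = 1680 + 81t, y = -2448 - 118t for integer t.
x ≥ 0: smallest is 1680 mod 81 = 60 (at t = -20), with y = -88.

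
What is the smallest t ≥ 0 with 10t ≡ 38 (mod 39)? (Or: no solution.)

gcd(39, 10) = 1.
1 divides 38, so solutions exist.
By Bézout, 10*(4) + 39*(-1) = 1.
So 10*(4) ≡ 1 (mod 39); multiply by 38: t ≡ 152 (mod 39).
Smallest nonnegative: t = 152 mod 39 = 35.

35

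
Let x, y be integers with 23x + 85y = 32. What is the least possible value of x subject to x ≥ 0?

gcd(85, 23):
  85 = 3*23 + 16
  23 = 1*16 + 7
  16 = 2*7 + 2
  7 = 3*2 + 1
  2 = 2*1
so gcd(85, 23) = 1.
1 divides 32, so solutions exist.
Back-substitute for Bézout coefficients:
  1 = 7 - 3*2
  ... = 23*(37) + 85*(-10)
Scale by 32/1 = 32: (x₀, y₀) = (1184, -320).
General solution: x = 1184 + 85t, y = -320 - 23t for integer t.
x ≥ 0: smallest is 1184 mod 85 = 79 (at t = -13), with y = -21.

79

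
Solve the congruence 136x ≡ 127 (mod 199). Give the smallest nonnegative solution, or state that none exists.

gcd(199, 136):
  199 = 1·136 + 63
  136 = 2·63 + 10
  63 = 6·10 + 3
  10 = 3·3 + 1
  3 = 3·1
so gcd(199, 136) = 1.
1 divides 127, so solutions exist.
Back-substitute for Bézout coefficients:
  1 = 10 - 3·3
  ... = 136·(60) + 199·(-41)
So 136·(60) ≡ 1 (mod 199); multiply by 127: x ≡ 7620 (mod 199).
Smallest nonnegative: x = 7620 mod 199 = 58.

58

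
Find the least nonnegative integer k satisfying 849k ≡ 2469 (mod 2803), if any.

201

gcd(2803, 849) = 1  (2803 = 3×849 + 256, 849 = 3×256 + 81, 256 = 3×81 + 13, 81 = 6×13 + 3, 13 = 4×3 + 1, 3 = 3×1).
1 divides 2469, so solutions exist.
Back-substituting, 849×(-865) + 2803×(262) = 1.
So 849×(-865) ≡ 1 (mod 2803); multiply by 2469: k ≡ -2135685 (mod 2803).
Smallest nonnegative: k = -2135685 mod 2803 = 201.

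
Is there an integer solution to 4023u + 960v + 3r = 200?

gcd(4023, 960) = 3  (4023 = 4*960 + 183, 960 = 5*183 + 45, 183 = 4*45 + 3, 45 = 15*3).
gcd(3, 3) = 3.
3 does not divide 200 (remainder 2), so no integer solutions.

no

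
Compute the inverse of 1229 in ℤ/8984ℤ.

8253

gcd(8984, 1229) = 1  (8984 = 7*1229 + 381, 1229 = 3*381 + 86, 381 = 4*86 + 37, 86 = 2*37 + 12, 37 = 3*12 + 1, 12 = 12*1).
Back-substituting, 1229*(-731) + 8984*(100) = 1.
So 1229*-731 ≡ 1 (mod 8984), and -731 mod 8984 = 8253.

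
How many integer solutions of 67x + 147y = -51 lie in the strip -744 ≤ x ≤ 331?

gcd(147, 67) = 1  (147 = 2*67 + 13, 67 = 5*13 + 2, 13 = 6*2 + 1, 2 = 2*1).
Back-substituting, 67*(-68) + 147*(31) = 1.
Scale by -51: particular solution (3468, -1581); reduce x mod 147: (87, -40).
General solution: x = 87 + 147t, y = -40 - 67t for integer t.
-744 ≤ 87 + 147t ≤ 331 gives t ∈ [-5, 1], which is 7 values.

7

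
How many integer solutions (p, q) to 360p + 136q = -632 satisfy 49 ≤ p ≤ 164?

gcd(360, 136) = 8  (360 = 2·136 + 88, 136 = 1·88 + 48, 88 = 1·48 + 40, 48 = 1·40 + 8, 40 = 5·8).
Back-substituting, 360·(-3) + 136·(8) = 8.
Scale by -79: particular solution (237, -632); reduce p mod 17: (16, -47).
General solution: p = 16 + 17t, q = -47 - 45t for integer t.
49 ≤ 16 + 17t ≤ 164 gives t ∈ [2, 8], which is 7 values.

7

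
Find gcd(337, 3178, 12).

gcd(3178, 337) = 1.
gcd(1, 12) = 1.

1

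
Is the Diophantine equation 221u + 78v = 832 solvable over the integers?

yes

gcd(221, 78) = 13.
13 divides 832, so integer solutions exist.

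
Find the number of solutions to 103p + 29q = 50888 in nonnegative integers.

17

gcd(103, 29) = 1  (103 = 3×29 + 16, 29 = 1×16 + 13, 16 = 1×13 + 3, 13 = 4×3 + 1, 3 = 3×1).
Back-substituting, 103×(-9) + 29×(32) = 1.
Scale by 50888: one solution is (-457992, 1628416). Reduce p mod 29: (5, 1737).
General: p = 5 + 29t, q = 1737 - 103t.
p ≥ 0 ⇒ t ≥ 0; q ≥ 0 ⇒ t ≤ 16. So t ∈ [0, 16]: 17 solutions.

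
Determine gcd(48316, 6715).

gcd(48316, 6715):
  48316 = 7*6715 + 1311
  6715 = 5*1311 + 160
  1311 = 8*160 + 31
  160 = 5*31 + 5
  31 = 6*5 + 1
  5 = 5*1
so gcd(48316, 6715) = 1.

1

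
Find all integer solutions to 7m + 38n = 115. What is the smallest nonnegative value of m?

gcd(38, 7) = 1  (38 = 5*7 + 3, 7 = 2*3 + 1, 3 = 3*1).
1 divides 115, so solutions exist.
Back-substituting, 7*(11) + 38*(-2) = 1.
Scale by 115/1 = 115: (m₀, n₀) = (1265, -230).
General solution: m = 1265 + 38t, n = -230 - 7t for integer t.
m ≥ 0: smallest is 1265 mod 38 = 11 (at t = -33), with n = 1.

11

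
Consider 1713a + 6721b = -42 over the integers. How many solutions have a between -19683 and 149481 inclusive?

25

gcd(6721, 1713) = 1  (6721 = 3×1713 + 1582, 1713 = 1×1582 + 131, 1582 = 12×131 + 10, 131 = 13×10 + 1, 10 = 10×1).
Back-substituting, 1713×(667) + 6721×(-170) = 1.
Scale by -42: particular solution (-28014, 7140); reduce a mod 6721: (5591, -1425).
General solution: a = 5591 + 6721t, b = -1425 - 1713t for integer t.
-19683 ≤ 5591 + 6721t ≤ 149481 gives t ∈ [-3, 21], which is 25 values.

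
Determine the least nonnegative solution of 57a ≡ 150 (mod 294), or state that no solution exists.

80

gcd(294, 57) = 3  (294 = 5*57 + 9, 57 = 6*9 + 3, 9 = 3*3).
3 divides 150, so solutions exist.
Back-substituting, 57*(31) + 294*(-6) = 3.
So 57*(31) ≡ 3 (mod 294); multiply by 50: a ≡ 1550 (mod 98).
Smallest nonnegative: a = 1550 mod 98 = 80.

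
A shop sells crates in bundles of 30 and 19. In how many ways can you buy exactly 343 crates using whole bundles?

Need nonnegative integers with 30j + 19k = 343.
gcd(30, 19) = 1, and 30·(7) + 19·(-11) = 1.
So (j₀, k₀) = (2401, -3773); general j = 2401 + 19t, k = -3773 - 30t.
j ≥ 0 ⇒ t ≥ -126; k ≥ 0 ⇒ t ≤ -126. That's 1 value of t.

1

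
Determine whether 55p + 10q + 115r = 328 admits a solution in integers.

gcd(55, 10) = 5  (55 = 5*10 + 5, 10 = 2*5).
gcd(5, 115) = 5.
5 does not divide 328 (remainder 3), so no integer solutions.

no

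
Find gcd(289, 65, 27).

1

gcd(289, 65) = 1  (289 = 4×65 + 29, 65 = 2×29 + 7, 29 = 4×7 + 1, 7 = 7×1).
gcd(1, 27) = 1.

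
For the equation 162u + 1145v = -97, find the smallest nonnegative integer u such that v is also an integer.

374

gcd(1145, 162) = 1  (1145 = 7*162 + 11, 162 = 14*11 + 8, 11 = 1*8 + 3, 8 = 2*3 + 2, 3 = 1*2 + 1, 2 = 2*1).
1 divides -97, so solutions exist.
Back-substituting, 162*(-417) + 1145*(59) = 1.
Scale by -97/1 = -97: (u₀, v₀) = (40449, -5723).
General solution: u = 40449 + 1145t, v = -5723 - 162t for integer t.
u ≥ 0: smallest is 40449 mod 1145 = 374 (at t = -35), with v = -53.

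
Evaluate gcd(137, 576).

1

gcd(576, 137):
  576 = 4×137 + 28
  137 = 4×28 + 25
  28 = 1×25 + 3
  25 = 8×3 + 1
  3 = 3×1
so gcd(576, 137) = 1.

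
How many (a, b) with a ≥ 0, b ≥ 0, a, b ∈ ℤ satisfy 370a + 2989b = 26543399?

24

gcd(2989, 370):
  2989 = 8×370 + 29
  370 = 12×29 + 22
  29 = 1×22 + 7
  22 = 3×7 + 1
  7 = 7×1
so gcd(2989, 370) = 1.
Back-substitute for Bézout coefficients:
  1 = 22 - 3×7
  ... = 370×(412) + 2989×(-51)
Scale by 26543399: one solution is (10935880388, -1353713349). Reduce a mod 2989: (2176, 8611).
General: a = 2176 + 2989t, b = 8611 - 370t.
a ≥ 0 ⇒ t ≥ 0; b ≥ 0 ⇒ t ≤ 23. So t ∈ [0, 23]: 24 solutions.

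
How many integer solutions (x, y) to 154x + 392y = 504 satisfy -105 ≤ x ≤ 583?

25

gcd(392, 154) = 14  (392 = 2·154 + 84, 154 = 1·84 + 70, 84 = 1·70 + 14, 70 = 5·14).
Back-substituting, 154·(-5) + 392·(2) = 14.
Scale by 36: particular solution (-180, 72); reduce x mod 28: (16, -5).
General solution: x = 16 + 28t, y = -5 - 11t for integer t.
-105 ≤ 16 + 28t ≤ 583 gives t ∈ [-4, 20], which is 25 values.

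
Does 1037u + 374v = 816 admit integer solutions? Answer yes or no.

yes

gcd(1037, 374) = 17.
17 divides 816, so integer solutions exist.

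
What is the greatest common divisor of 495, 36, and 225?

gcd(495, 36) = 9  (495 = 13·36 + 27, 36 = 1·27 + 9, 27 = 3·9).
gcd(9, 225) = 9.

9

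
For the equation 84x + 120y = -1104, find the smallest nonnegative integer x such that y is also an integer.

4

gcd(120, 84) = 12  (120 = 1×84 + 36, 84 = 2×36 + 12, 36 = 3×12).
12 divides -1104, so solutions exist.
Back-substituting, 84×(3) + 120×(-2) = 12.
Scale by -1104/12 = -92: (x₀, y₀) = (-276, 184).
General solution: x = -276 + 10t, y = 184 - 7t for integer t.
x ≥ 0: smallest is -276 mod 10 = 4 (at t = 28), with y = -12.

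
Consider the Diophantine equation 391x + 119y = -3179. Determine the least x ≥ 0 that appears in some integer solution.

gcd(391, 119):
  391 = 3×119 + 34
  119 = 3×34 + 17
  34 = 2×17
so gcd(391, 119) = 17.
17 divides -3179, so solutions exist.
Back-substitute for Bézout coefficients:
  17 = 119 - 3×34
  ... = 391×(-3) + 119×(10)
Scale by -3179/17 = -187: (x₀, y₀) = (561, -1870).
General solution: x = 561 + 7t, y = -1870 - 23t for integer t.
x ≥ 0: smallest is 561 mod 7 = 1 (at t = -80), with y = -30.

1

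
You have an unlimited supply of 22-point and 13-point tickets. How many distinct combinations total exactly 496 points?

Need nonnegative integers with 22j + 13k = 496.
gcd(22, 13) = 1, and 22·(3) + 13·(-5) = 1.
So (j₀, k₀) = (1488, -2480); general j = 1488 + 13t, k = -2480 - 22t.
j ≥ 0 ⇒ t ≥ -114; k ≥ 0 ⇒ t ≤ -113. That's 2 values of t.

2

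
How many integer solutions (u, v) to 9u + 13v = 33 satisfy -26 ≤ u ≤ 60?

7

gcd(13, 9) = 1  (13 = 1×9 + 4, 9 = 2×4 + 1, 4 = 4×1).
Back-substituting, 9×(3) + 13×(-2) = 1.
Scale by 33: particular solution (99, -66); reduce u mod 13: (8, -3).
General solution: u = 8 + 13t, v = -3 - 9t for integer t.
-26 ≤ 8 + 13t ≤ 60 gives t ∈ [-2, 4], which is 7 values.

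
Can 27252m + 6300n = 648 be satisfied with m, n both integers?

yes

gcd(27252, 6300):
  27252 = 4·6300 + 2052
  6300 = 3·2052 + 144
  2052 = 14·144 + 36
  144 = 4·36
so gcd(27252, 6300) = 36.
36 divides 648, so integer solutions exist.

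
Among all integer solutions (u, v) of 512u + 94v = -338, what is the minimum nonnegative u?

30

gcd(512, 94) = 2  (512 = 5×94 + 42, 94 = 2×42 + 10, 42 = 4×10 + 2, 10 = 5×2).
2 divides -338, so solutions exist.
Back-substituting, 512×(9) + 94×(-49) = 2.
Scale by -338/2 = -169: (u₀, v₀) = (-1521, 8281).
General solution: u = -1521 + 47t, v = 8281 - 256t for integer t.
u ≥ 0: smallest is -1521 mod 47 = 30 (at t = 33), with v = -167.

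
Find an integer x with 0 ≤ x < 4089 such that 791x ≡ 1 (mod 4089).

3143

gcd(4089, 791):
  4089 = 5*791 + 134
  791 = 5*134 + 121
  134 = 1*121 + 13
  121 = 9*13 + 4
  13 = 3*4 + 1
  4 = 4*1
so gcd(4089, 791) = 1.
Back-substitute for Bézout coefficients:
  1 = 13 - 3*4
  ... = 791*(-946) + 4089*(183)
So 791*-946 ≡ 1 (mod 4089), and -946 mod 4089 = 3143.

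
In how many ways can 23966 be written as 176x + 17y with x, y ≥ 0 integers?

gcd(176, 17) = 1.
By Bézout, 176·(3) + 17·(-31) = 1.
One solution: (5, 1358).
General: x = 5 + 17t, y = 1358 - 176t.
x ≥ 0 ⇒ t ≥ 0; y ≥ 0 ⇒ t ≤ 7. So t ∈ [0, 7]: 8 solutions.

8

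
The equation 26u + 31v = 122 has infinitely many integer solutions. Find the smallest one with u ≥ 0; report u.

19

gcd(31, 26):
  31 = 1·26 + 5
  26 = 5·5 + 1
  5 = 5·1
so gcd(31, 26) = 1.
1 divides 122, so solutions exist.
Back-substitute for Bézout coefficients:
  1 = 26 - 5·5
  ... = 26·(6) + 31·(-5)
Scale by 122/1 = 122: (u₀, v₀) = (732, -610).
General solution: u = 732 + 31t, v = -610 - 26t for integer t.
u ≥ 0: smallest is 732 mod 31 = 19 (at t = -23), with v = -12.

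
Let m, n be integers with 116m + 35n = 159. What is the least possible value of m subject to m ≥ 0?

24

gcd(116, 35):
  116 = 3·35 + 11
  35 = 3·11 + 2
  11 = 5·2 + 1
  2 = 2·1
so gcd(116, 35) = 1.
1 divides 159, so solutions exist.
Back-substitute for Bézout coefficients:
  1 = 11 - 5·2
  ... = 116·(16) + 35·(-53)
Scale by 159/1 = 159: (m₀, n₀) = (2544, -8427).
General solution: m = 2544 + 35t, n = -8427 - 116t for integer t.
m ≥ 0: smallest is 2544 mod 35 = 24 (at t = -72), with n = -75.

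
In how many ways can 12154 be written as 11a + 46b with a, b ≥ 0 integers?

gcd(46, 11):
  46 = 4*11 + 2
  11 = 5*2 + 1
  2 = 2*1
so gcd(46, 11) = 1.
Back-substitute for Bézout coefficients:
  1 = 11 - 5*2
  ... = 11*(21) + 46*(-5)
Scale by 12154: one solution is (255234, -60770). Reduce a mod 46: (26, 258).
General: a = 26 + 46t, b = 258 - 11t.
a ≥ 0 ⇒ t ≥ 0; b ≥ 0 ⇒ t ≤ 23. So t ∈ [0, 23]: 24 solutions.

24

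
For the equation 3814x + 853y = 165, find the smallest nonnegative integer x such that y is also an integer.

707

gcd(3814, 853):
  3814 = 4×853 + 402
  853 = 2×402 + 49
  402 = 8×49 + 10
  49 = 4×10 + 9
  10 = 1×9 + 1
  9 = 9×1
so gcd(3814, 853) = 1.
1 divides 165, so solutions exist.
Back-substitute for Bézout coefficients:
  1 = 10 - 1×9
  ... = 3814×(87) + 853×(-389)
Scale by 165/1 = 165: (x₀, y₀) = (14355, -64185).
General solution: x = 14355 + 853t, y = -64185 - 3814t for integer t.
x ≥ 0: smallest is 14355 mod 853 = 707 (at t = -16), with y = -3161.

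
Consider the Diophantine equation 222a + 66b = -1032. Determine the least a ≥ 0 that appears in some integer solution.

gcd(222, 66):
  222 = 3×66 + 24
  66 = 2×24 + 18
  24 = 1×18 + 6
  18 = 3×6
so gcd(222, 66) = 6.
6 divides -1032, so solutions exist.
Back-substitute for Bézout coefficients:
  6 = 24 - 1×18
  ... = 222×(3) + 66×(-10)
Scale by -1032/6 = -172: (a₀, b₀) = (-516, 1720).
General solution: a = -516 + 11t, b = 1720 - 37t for integer t.
a ≥ 0: smallest is -516 mod 11 = 1 (at t = 47), with b = -19.

1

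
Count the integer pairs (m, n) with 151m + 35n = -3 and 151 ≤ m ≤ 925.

gcd(151, 35) = 1  (151 = 4×35 + 11, 35 = 3×11 + 2, 11 = 5×2 + 1, 2 = 2×1).
Back-substituting, 151×(16) + 35×(-69) = 1.
Scale by -3: particular solution (-48, 207); reduce m mod 35: (22, -95).
General solution: m = 22 + 35t, n = -95 - 151t for integer t.
151 ≤ 22 + 35t ≤ 925 gives t ∈ [4, 25], which is 22 values.

22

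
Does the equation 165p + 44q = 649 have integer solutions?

yes

gcd(165, 44) = 11  (165 = 3·44 + 33, 44 = 1·33 + 11, 33 = 3·11).
11 divides 649, so integer solutions exist.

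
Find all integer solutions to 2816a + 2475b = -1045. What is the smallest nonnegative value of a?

55

gcd(2816, 2475) = 11  (2816 = 1*2475 + 341, 2475 = 7*341 + 88, 341 = 3*88 + 77, 88 = 1*77 + 11, 77 = 7*11).
11 divides -1045, so solutions exist.
Back-substituting, 2816*(-29) + 2475*(33) = 11.
Scale by -1045/11 = -95: (a₀, b₀) = (2755, -3135).
General solution: a = 2755 + 225t, b = -3135 - 256t for integer t.
a ≥ 0: smallest is 2755 mod 225 = 55 (at t = -12), with b = -63.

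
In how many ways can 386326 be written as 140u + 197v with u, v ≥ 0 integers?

14

gcd(197, 140) = 1.
By Bézout, 140×(38) + 197×(-27) = 1.
One solution: (145, 1858).
General: u = 145 + 197t, v = 1858 - 140t.
u ≥ 0 ⇒ t ≥ 0; v ≥ 0 ⇒ t ≤ 13. So t ∈ [0, 13]: 14 solutions.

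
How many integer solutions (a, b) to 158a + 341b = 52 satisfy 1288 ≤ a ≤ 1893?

gcd(341, 158):
  341 = 2×158 + 25
  158 = 6×25 + 8
  25 = 3×8 + 1
  8 = 8×1
so gcd(341, 158) = 1.
Back-substitute for Bézout coefficients:
  1 = 25 - 3×8
  ... = 158×(-41) + 341×(19)
Scale by 52: particular solution (-2132, 988); reduce a mod 341: (255, -118).
General solution: a = 255 + 341t, b = -118 - 158t for integer t.
1288 ≤ 255 + 341t ≤ 1893 gives t ∈ [4, 4], which is 1 value.

1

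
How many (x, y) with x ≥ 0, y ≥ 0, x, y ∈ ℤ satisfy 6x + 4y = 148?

gcd(6, 4) = 2  (6 = 1·4 + 2, 4 = 2·2).
Back-substituting, 6·(1) + 4·(-1) = 2.
Scale by 74: one solution is (74, -74). Reduce x mod 2: (0, 37).
General: x = 0 + 2t, y = 37 - 3t.
x ≥ 0 ⇒ t ≥ 0; y ≥ 0 ⇒ t ≤ 12. So t ∈ [0, 12]: 13 solutions.

13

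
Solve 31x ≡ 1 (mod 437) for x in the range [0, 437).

gcd(437, 31):
  437 = 14·31 + 3
  31 = 10·3 + 1
  3 = 3·1
so gcd(437, 31) = 1.
Back-substitute for Bézout coefficients:
  1 = 31 - 10·3
  ... = 31·(141) + 437·(-10)
So 31·141 ≡ 1 (mod 437), and 141 mod 437 = 141.

141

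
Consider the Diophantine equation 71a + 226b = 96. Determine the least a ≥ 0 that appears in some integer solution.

gcd(226, 71) = 1.
1 divides 96, so solutions exist.
By Bézout, 71*(-35) + 226*(11) = 1.
Scale by 96/1 = 96: (a₀, b₀) = (-3360, 1056).
General solution: a = -3360 + 226t, b = 1056 - 71t for integer t.
a ≥ 0: smallest is -3360 mod 226 = 30 (at t = 15), with b = -9.

30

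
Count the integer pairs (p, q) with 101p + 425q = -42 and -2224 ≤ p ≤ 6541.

21

gcd(425, 101) = 1  (425 = 4·101 + 21, 101 = 4·21 + 17, 21 = 1·17 + 4, 17 = 4·4 + 1, 4 = 4·1).
Back-substituting, 101·(101) + 425·(-24) = 1.
Scale by -42: particular solution (-4242, 1008); reduce p mod 425: (8, -2).
General solution: p = 8 + 425t, q = -2 - 101t for integer t.
-2224 ≤ 8 + 425t ≤ 6541 gives t ∈ [-5, 15], which is 21 values.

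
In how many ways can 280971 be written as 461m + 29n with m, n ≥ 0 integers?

gcd(461, 29):
  461 = 15·29 + 26
  29 = 1·26 + 3
  26 = 8·3 + 2
  3 = 1·2 + 1
  2 = 2·1
so gcd(461, 29) = 1.
Back-substitute for Bézout coefficients:
  1 = 3 - 1·2
  ... = 461·(-10) + 29·(159)
Scale by 280971: one solution is (-2809710, 44674389). Reduce m mod 29: (13, 9482).
General: m = 13 + 29t, n = 9482 - 461t.
m ≥ 0 ⇒ t ≥ 0; n ≥ 0 ⇒ t ≤ 20. So t ∈ [0, 20]: 21 solutions.

21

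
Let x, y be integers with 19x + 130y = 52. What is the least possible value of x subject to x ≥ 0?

gcd(130, 19) = 1.
1 divides 52, so solutions exist.
By Bézout, 19×(-41) + 130×(6) = 1.
Scale by 52/1 = 52: (x₀, y₀) = (-2132, 312).
General solution: x = -2132 + 130t, y = 312 - 19t for integer t.
x ≥ 0: smallest is -2132 mod 130 = 78 (at t = 17), with y = -11.

78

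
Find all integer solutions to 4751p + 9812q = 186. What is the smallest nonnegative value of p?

gcd(9812, 4751):
  9812 = 2·4751 + 310
  4751 = 15·310 + 101
  310 = 3·101 + 7
  101 = 14·7 + 3
  7 = 2·3 + 1
  3 = 3·1
so gcd(9812, 4751) = 1.
1 divides 186, so solutions exist.
Back-substitute for Bézout coefficients:
  1 = 7 - 2·3
  ... = 4751·(-2817) + 9812·(1364)
Scale by 186/1 = 186: (p₀, q₀) = (-523962, 253704).
General solution: p = -523962 + 9812t, q = 253704 - 4751t for integer t.
p ≥ 0: smallest is -523962 mod 9812 = 5886 (at t = 54), with q = -2850.

5886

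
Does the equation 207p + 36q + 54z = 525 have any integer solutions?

gcd(207, 36):
  207 = 5·36 + 27
  36 = 1·27 + 9
  27 = 3·9
so gcd(207, 36) = 9.
gcd(9, 54) = 9.
9 does not divide 525 (remainder 3), so no integer solutions.

no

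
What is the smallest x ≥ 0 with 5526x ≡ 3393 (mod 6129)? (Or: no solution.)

157

gcd(6129, 5526):
  6129 = 1*5526 + 603
  5526 = 9*603 + 99
  603 = 6*99 + 9
  99 = 11*9
so gcd(6129, 5526) = 9.
9 divides 3393, so solutions exist.
Back-substitute for Bézout coefficients:
  9 = 603 - 6*99
  ... = 5526*(-61) + 6129*(55)
So 5526*(-61) ≡ 9 (mod 6129); multiply by 377: x ≡ -22997 (mod 681).
Smallest nonnegative: x = -22997 mod 681 = 157.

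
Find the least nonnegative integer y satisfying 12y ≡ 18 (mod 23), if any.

gcd(23, 12) = 1.
1 divides 18, so solutions exist.
By Bézout, 12*(2) + 23*(-1) = 1.
So 12*(2) ≡ 1 (mod 23); multiply by 18: y ≡ 36 (mod 23).
Smallest nonnegative: y = 36 mod 23 = 13.

13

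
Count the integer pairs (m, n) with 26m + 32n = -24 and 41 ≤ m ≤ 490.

28

gcd(32, 26) = 2.
By Bézout, 26·(5) + 32·(-4) = 2.
Particular solution: (4, -4).
General solution: m = 4 + 16t, n = -4 - 13t for integer t.
41 ≤ 4 + 16t ≤ 490 gives t ∈ [3, 30], which is 28 values.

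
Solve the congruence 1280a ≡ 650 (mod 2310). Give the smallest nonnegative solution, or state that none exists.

gcd(2310, 1280) = 10.
10 divides 650, so solutions exist.
By Bézout, 1280·(74) + 2310·(-41) = 10.
So 1280·(74) ≡ 10 (mod 2310); multiply by 65: a ≡ 4810 (mod 231).
Smallest nonnegative: a = 4810 mod 231 = 190.

190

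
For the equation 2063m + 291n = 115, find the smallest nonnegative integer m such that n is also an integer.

38

gcd(2063, 291):
  2063 = 7×291 + 26
  291 = 11×26 + 5
  26 = 5×5 + 1
  5 = 5×1
so gcd(2063, 291) = 1.
1 divides 115, so solutions exist.
Back-substitute for Bézout coefficients:
  1 = 26 - 5×5
  ... = 2063×(56) + 291×(-397)
Scale by 115/1 = 115: (m₀, n₀) = (6440, -45655).
General solution: m = 6440 + 291t, n = -45655 - 2063t for integer t.
m ≥ 0: smallest is 6440 mod 291 = 38 (at t = -22), with n = -269.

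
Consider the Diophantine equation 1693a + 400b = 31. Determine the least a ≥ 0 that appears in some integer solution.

267

gcd(1693, 400) = 1  (1693 = 4·400 + 93, 400 = 4·93 + 28, 93 = 3·28 + 9, 28 = 3·9 + 1, 9 = 9·1).
1 divides 31, so solutions exist.
Back-substituting, 1693·(-43) + 400·(182) = 1.
Scale by 31/1 = 31: (a₀, b₀) = (-1333, 5642).
General solution: a = -1333 + 400t, b = 5642 - 1693t for integer t.
a ≥ 0: smallest is -1333 mod 400 = 267 (at t = 4), with b = -1130.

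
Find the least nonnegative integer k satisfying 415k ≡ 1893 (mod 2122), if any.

gcd(2122, 415):
  2122 = 5×415 + 47
  415 = 8×47 + 39
  47 = 1×39 + 8
  39 = 4×8 + 7
  8 = 1×7 + 1
  7 = 7×1
so gcd(2122, 415) = 1.
1 divides 1893, so solutions exist.
Back-substitute for Bézout coefficients:
  1 = 8 - 1×7
  ... = 415×(-271) + 2122×(53)
So 415×(-271) ≡ 1 (mod 2122); multiply by 1893: k ≡ -513003 (mod 2122).
Smallest nonnegative: k = -513003 mod 2122 = 521.

521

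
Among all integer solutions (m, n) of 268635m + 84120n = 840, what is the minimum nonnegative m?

1592

gcd(268635, 84120) = 15.
15 divides 840, so solutions exist.
By Bézout, 268635·(429) + 84120·(-1370) = 15.
Scale by 840/15 = 56: (m₀, n₀) = (24024, -76720).
General solution: m = 24024 + 5608t, n = -76720 - 17909t for integer t.
m ≥ 0: smallest is 24024 mod 5608 = 1592 (at t = -4), with n = -5084.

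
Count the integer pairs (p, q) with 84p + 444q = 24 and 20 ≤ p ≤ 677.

18

gcd(444, 84) = 12  (444 = 5×84 + 24, 84 = 3×24 + 12, 24 = 2×12).
Back-substituting, 84×(16) + 444×(-3) = 12.
Scale by 2: particular solution (32, -6); reduce p mod 37: (32, -6).
General solution: p = 32 + 37t, q = -6 - 7t for integer t.
20 ≤ 32 + 37t ≤ 677 gives t ∈ [0, 17], which is 18 values.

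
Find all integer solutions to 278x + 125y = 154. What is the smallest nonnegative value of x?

gcd(278, 125):
  278 = 2*125 + 28
  125 = 4*28 + 13
  28 = 2*13 + 2
  13 = 6*2 + 1
  2 = 2*1
so gcd(278, 125) = 1.
1 divides 154, so solutions exist.
Back-substitute for Bézout coefficients:
  1 = 13 - 6*2
  ... = 278*(-58) + 125*(129)
Scale by 154/1 = 154: (x₀, y₀) = (-8932, 19866).
General solution: x = -8932 + 125t, y = 19866 - 278t for integer t.
x ≥ 0: smallest is -8932 mod 125 = 68 (at t = 72), with y = -150.

68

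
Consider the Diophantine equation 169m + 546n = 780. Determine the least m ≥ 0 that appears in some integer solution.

24

gcd(546, 169):
  546 = 3×169 + 39
  169 = 4×39 + 13
  39 = 3×13
so gcd(546, 169) = 13.
13 divides 780, so solutions exist.
Back-substitute for Bézout coefficients:
  13 = 169 - 4×39
  ... = 169×(13) + 546×(-4)
Scale by 780/13 = 60: (m₀, n₀) = (780, -240).
General solution: m = 780 + 42t, n = -240 - 13t for integer t.
m ≥ 0: smallest is 780 mod 42 = 24 (at t = -18), with n = -6.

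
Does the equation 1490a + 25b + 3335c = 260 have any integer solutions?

gcd(1490, 25) = 5.
gcd(5, 3335) = 5.
5 divides 260, so integer solutions exist.

yes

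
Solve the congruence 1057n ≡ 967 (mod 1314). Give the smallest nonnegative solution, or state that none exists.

937

gcd(1314, 1057) = 1.
1 divides 967, so solutions exist.
By Bézout, 1057×(-317) + 1314×(255) = 1.
So 1057×(-317) ≡ 1 (mod 1314); multiply by 967: n ≡ -306539 (mod 1314).
Smallest nonnegative: n = -306539 mod 1314 = 937.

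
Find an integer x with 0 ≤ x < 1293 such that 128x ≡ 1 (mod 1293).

596

gcd(1293, 128) = 1  (1293 = 10×128 + 13, 128 = 9×13 + 11, 13 = 1×11 + 2, 11 = 5×2 + 1, 2 = 2×1).
Back-substituting, 128×(596) + 1293×(-59) = 1.
So 128×596 ≡ 1 (mod 1293), and 596 mod 1293 = 596.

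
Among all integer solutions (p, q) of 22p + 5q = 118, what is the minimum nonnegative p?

gcd(22, 5) = 1.
1 divides 118, so solutions exist.
By Bézout, 22×(-2) + 5×(9) = 1.
Scale by 118/1 = 118: (p₀, q₀) = (-236, 1062).
General solution: p = -236 + 5t, q = 1062 - 22t for integer t.
p ≥ 0: smallest is -236 mod 5 = 4 (at t = 48), with q = 6.

4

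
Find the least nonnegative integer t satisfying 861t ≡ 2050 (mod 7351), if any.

gcd(7351, 861):
  7351 = 8*861 + 463
  861 = 1*463 + 398
  463 = 1*398 + 65
  398 = 6*65 + 8
  65 = 8*8 + 1
  8 = 8*1
so gcd(7351, 861) = 1.
1 divides 2050, so solutions exist.
Back-substitute for Bézout coefficients:
  1 = 65 - 8*8
  ... = 861*(-905) + 7351*(106)
So 861*(-905) ≡ 1 (mod 7351); multiply by 2050: t ≡ -1855250 (mod 7351).
Smallest nonnegative: t = -1855250 mod 7351 = 4553.

4553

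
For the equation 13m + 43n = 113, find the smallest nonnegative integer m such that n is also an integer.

12

gcd(43, 13):
  43 = 3*13 + 4
  13 = 3*4 + 1
  4 = 4*1
so gcd(43, 13) = 1.
1 divides 113, so solutions exist.
Back-substitute for Bézout coefficients:
  1 = 13 - 3*4
  ... = 13*(10) + 43*(-3)
Scale by 113/1 = 113: (m₀, n₀) = (1130, -339).
General solution: m = 1130 + 43t, n = -339 - 13t for integer t.
m ≥ 0: smallest is 1130 mod 43 = 12 (at t = -26), with n = -1.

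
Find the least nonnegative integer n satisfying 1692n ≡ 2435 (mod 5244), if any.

gcd(5244, 1692) = 12  (5244 = 3·1692 + 168, 1692 = 10·168 + 12, 168 = 14·12).
12 does not divide 2435, so the congruence has no solution.

no solution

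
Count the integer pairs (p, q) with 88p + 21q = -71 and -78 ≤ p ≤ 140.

10

gcd(88, 21):
  88 = 4·21 + 4
  21 = 5·4 + 1
  4 = 4·1
so gcd(88, 21) = 1.
Back-substitute for Bézout coefficients:
  1 = 21 - 5·4
  ... = 88·(-5) + 21·(21)
Scale by -71: particular solution (355, -1491); reduce p mod 21: (19, -83).
General solution: p = 19 + 21t, q = -83 - 88t for integer t.
-78 ≤ 19 + 21t ≤ 140 gives t ∈ [-4, 5], which is 10 values.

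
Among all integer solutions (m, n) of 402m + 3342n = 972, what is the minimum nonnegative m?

177

gcd(3342, 402) = 6.
6 divides 972, so solutions exist.
By Bézout, 402×(-133) + 3342×(16) = 6.
Scale by 972/6 = 162: (m₀, n₀) = (-21546, 2592).
General solution: m = -21546 + 557t, n = 2592 - 67t for integer t.
m ≥ 0: smallest is -21546 mod 557 = 177 (at t = 39), with n = -21.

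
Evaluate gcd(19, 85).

1

gcd(85, 19) = 1  (85 = 4·19 + 9, 19 = 2·9 + 1, 9 = 9·1).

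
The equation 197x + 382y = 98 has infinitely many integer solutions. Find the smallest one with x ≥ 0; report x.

gcd(382, 197) = 1.
1 divides 98, so solutions exist.
By Bézout, 197*(-159) + 382*(82) = 1.
Scale by 98/1 = 98: (x₀, y₀) = (-15582, 8036).
General solution: x = -15582 + 382t, y = 8036 - 197t for integer t.
x ≥ 0: smallest is -15582 mod 382 = 80 (at t = 41), with y = -41.

80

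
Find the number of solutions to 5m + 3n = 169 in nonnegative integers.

11

gcd(5, 3) = 1  (5 = 1*3 + 2, 3 = 1*2 + 1, 2 = 2*1).
Back-substituting, 5*(-1) + 3*(2) = 1.
Scale by 169: one solution is (-169, 338). Reduce m mod 3: (2, 53).
General: m = 2 + 3t, n = 53 - 5t.
m ≥ 0 ⇒ t ≥ 0; n ≥ 0 ⇒ t ≤ 10. So t ∈ [0, 10]: 11 solutions.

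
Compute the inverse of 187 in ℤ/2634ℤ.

493

gcd(2634, 187):
  2634 = 14*187 + 16
  187 = 11*16 + 11
  16 = 1*11 + 5
  11 = 2*5 + 1
  5 = 5*1
so gcd(2634, 187) = 1.
Back-substitute for Bézout coefficients:
  1 = 11 - 2*5
  ... = 187*(493) + 2634*(-35)
So 187*493 ≡ 1 (mod 2634), and 493 mod 2634 = 493.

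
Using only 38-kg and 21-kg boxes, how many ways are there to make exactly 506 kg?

Need nonnegative integers with 38j + 21k = 506.
gcd(38, 21) = 1, and 38·(5) + 21·(-9) = 1.
So (j₀, k₀) = (2530, -4554); general j = 2530 + 21t, k = -4554 - 38t.
j ≥ 0 ⇒ t ≥ -120; k ≥ 0 ⇒ t ≤ -120. That's 1 value of t.

1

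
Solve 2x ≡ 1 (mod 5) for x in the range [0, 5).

3

gcd(5, 2):
  5 = 2*2 + 1
  2 = 2*1
so gcd(5, 2) = 1.
Back-substitute for Bézout coefficients:
  1 = 5 - 2*2
  ... = 2*(-2) + 5*(1)
So 2*-2 ≡ 1 (mod 5), and -2 mod 5 = 3.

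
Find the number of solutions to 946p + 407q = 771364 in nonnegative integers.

22

gcd(946, 407) = 11  (946 = 2·407 + 132, 407 = 3·132 + 11, 132 = 12·11).
Back-substituting, 946·(-3) + 407·(7) = 11.
Scale by 70124: one solution is (-210372, 490868). Reduce p mod 37: (10, 1872).
General: p = 10 + 37t, q = 1872 - 86t.
p ≥ 0 ⇒ t ≥ 0; q ≥ 0 ⇒ t ≤ 21. So t ∈ [0, 21]: 22 solutions.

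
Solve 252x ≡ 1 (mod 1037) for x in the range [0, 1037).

572

gcd(1037, 252) = 1  (1037 = 4*252 + 29, 252 = 8*29 + 20, 29 = 1*20 + 9, 20 = 2*9 + 2, 9 = 4*2 + 1, 2 = 2*1).
Back-substituting, 252*(-465) + 1037*(113) = 1.
So 252*-465 ≡ 1 (mod 1037), and -465 mod 1037 = 572.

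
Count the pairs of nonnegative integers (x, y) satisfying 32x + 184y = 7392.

11

gcd(184, 32) = 8  (184 = 5·32 + 24, 32 = 1·24 + 8, 24 = 3·8).
Back-substituting, 32·(6) + 184·(-1) = 8.
Scale by 924: one solution is (5544, -924). Reduce x mod 23: (1, 40).
General: x = 1 + 23t, y = 40 - 4t.
x ≥ 0 ⇒ t ≥ 0; y ≥ 0 ⇒ t ≤ 10. So t ∈ [0, 10]: 11 solutions.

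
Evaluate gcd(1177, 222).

1

gcd(1177, 222):
  1177 = 5·222 + 67
  222 = 3·67 + 21
  67 = 3·21 + 4
  21 = 5·4 + 1
  4 = 4·1
so gcd(1177, 222) = 1.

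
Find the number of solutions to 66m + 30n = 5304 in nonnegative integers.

gcd(66, 30):
  66 = 2*30 + 6
  30 = 5*6
so gcd(66, 30) = 6.
Back-substitute for Bézout coefficients:
  6 = 66 - 2*30
  ... = 66*(1) + 30*(-2)
Scale by 884: one solution is (884, -1768). Reduce m mod 5: (4, 168).
General: m = 4 + 5t, n = 168 - 11t.
m ≥ 0 ⇒ t ≥ 0; n ≥ 0 ⇒ t ≤ 15. So t ∈ [0, 15]: 16 solutions.

16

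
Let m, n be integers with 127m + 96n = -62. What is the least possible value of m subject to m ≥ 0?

94

gcd(127, 96):
  127 = 1·96 + 31
  96 = 3·31 + 3
  31 = 10·3 + 1
  3 = 3·1
so gcd(127, 96) = 1.
1 divides -62, so solutions exist.
Back-substitute for Bézout coefficients:
  1 = 31 - 10·3
  ... = 127·(31) + 96·(-41)
Scale by -62/1 = -62: (m₀, n₀) = (-1922, 2542).
General solution: m = -1922 + 96t, n = 2542 - 127t for integer t.
m ≥ 0: smallest is -1922 mod 96 = 94 (at t = 21), with n = -125.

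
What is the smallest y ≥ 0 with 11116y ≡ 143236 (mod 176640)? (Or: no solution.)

24691

gcd(176640, 11116):
  176640 = 15*11116 + 9900
  11116 = 1*9900 + 1216
  9900 = 8*1216 + 172
  1216 = 7*172 + 12
  172 = 14*12 + 4
  12 = 3*4
so gcd(176640, 11116) = 4.
4 divides 143236, so solutions exist.
Back-substitute for Bézout coefficients:
  4 = 172 - 14*12
  ... = 11116*(-14381) + 176640*(905)
So 11116*(-14381) ≡ 4 (mod 176640); multiply by 35809: y ≡ -514969229 (mod 44160).
Smallest nonnegative: y = -514969229 mod 44160 = 24691.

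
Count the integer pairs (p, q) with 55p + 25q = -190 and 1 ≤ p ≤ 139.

28

gcd(55, 25):
  55 = 2×25 + 5
  25 = 5×5
so gcd(55, 25) = 5.
Back-substitute for Bézout coefficients:
  5 = 55 - 2×25
  ... = 55×(1) + 25×(-2)
Scale by -38: particular solution (-38, 76); reduce p mod 5: (2, -12).
General solution: p = 2 + 5t, q = -12 - 11t for integer t.
1 ≤ 2 + 5t ≤ 139 gives t ∈ [0, 27], which is 28 values.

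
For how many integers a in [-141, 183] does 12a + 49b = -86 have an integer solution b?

gcd(49, 12) = 1.
By Bézout, 12·(-4) + 49·(1) = 1.
Particular solution: (1, -2).
General solution: a = 1 + 49t, b = -2 - 12t for integer t.
-141 ≤ 1 + 49t ≤ 183 gives t ∈ [-2, 3], which is 6 values.

6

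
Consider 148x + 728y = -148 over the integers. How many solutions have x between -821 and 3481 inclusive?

24

gcd(728, 148) = 4  (728 = 4×148 + 136, 148 = 1×136 + 12, 136 = 11×12 + 4, 12 = 3×4).
Back-substituting, 148×(-59) + 728×(12) = 4.
Scale by -37: particular solution (2183, -444); reduce x mod 182: (181, -37).
General solution: x = 181 + 182t, y = -37 - 37t for integer t.
-821 ≤ 181 + 182t ≤ 3481 gives t ∈ [-5, 18], which is 24 values.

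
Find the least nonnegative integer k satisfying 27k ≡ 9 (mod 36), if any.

3

gcd(36, 27):
  36 = 1·27 + 9
  27 = 3·9
so gcd(36, 27) = 9.
9 divides 9, so solutions exist.
Back-substitute for Bézout coefficients:
  9 = 36 - 1·27
  ... = 27·(-1) + 36·(1)
So 27·(-1) ≡ 9 (mod 36); multiply by 1: k ≡ -1 (mod 4).
Smallest nonnegative: k = -1 mod 4 = 3.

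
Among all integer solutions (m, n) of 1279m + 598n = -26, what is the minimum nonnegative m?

gcd(1279, 598) = 1  (1279 = 2*598 + 83, 598 = 7*83 + 17, 83 = 4*17 + 15, 17 = 1*15 + 2, 15 = 7*2 + 1, 2 = 2*1).
1 divides -26, so solutions exist.
Back-substituting, 1279*(281) + 598*(-601) = 1.
Scale by -26/1 = -26: (m₀, n₀) = (-7306, 15626).
General solution: m = -7306 + 598t, n = 15626 - 1279t for integer t.
m ≥ 0: smallest is -7306 mod 598 = 468 (at t = 13), with n = -1001.

468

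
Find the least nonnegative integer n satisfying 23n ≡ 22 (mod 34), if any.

gcd(34, 23) = 1  (34 = 1×23 + 11, 23 = 2×11 + 1, 11 = 11×1).
1 divides 22, so solutions exist.
Back-substituting, 23×(3) + 34×(-2) = 1.
So 23×(3) ≡ 1 (mod 34); multiply by 22: n ≡ 66 (mod 34).
Smallest nonnegative: n = 66 mod 34 = 32.

32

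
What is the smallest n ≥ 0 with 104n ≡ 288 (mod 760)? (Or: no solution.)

32

gcd(760, 104) = 8  (760 = 7×104 + 32, 104 = 3×32 + 8, 32 = 4×8).
8 divides 288, so solutions exist.
Back-substituting, 104×(22) + 760×(-3) = 8.
So 104×(22) ≡ 8 (mod 760); multiply by 36: n ≡ 792 (mod 95).
Smallest nonnegative: n = 792 mod 95 = 32.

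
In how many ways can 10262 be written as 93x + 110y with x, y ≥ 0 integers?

gcd(110, 93):
  110 = 1·93 + 17
  93 = 5·17 + 8
  17 = 2·8 + 1
  8 = 8·1
so gcd(110, 93) = 1.
Back-substitute for Bézout coefficients:
  1 = 17 - 2·8
  ... = 93·(-13) + 110·(11)
Scale by 10262: one solution is (-133406, 112882). Reduce x mod 110: (24, 73).
General: x = 24 + 110t, y = 73 - 93t.
x ≥ 0 ⇒ t ≥ 0; y ≥ 0 ⇒ t ≤ 0. So t ∈ [0, 0]: 1 solution.

1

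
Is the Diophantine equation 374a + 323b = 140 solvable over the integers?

no

gcd(374, 323):
  374 = 1·323 + 51
  323 = 6·51 + 17
  51 = 3·17
so gcd(374, 323) = 17.
17 does not divide 140 (remainder 4), so no integer solutions.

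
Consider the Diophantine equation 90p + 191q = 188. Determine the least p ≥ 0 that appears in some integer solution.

70

gcd(191, 90) = 1.
1 divides 188, so solutions exist.
By Bézout, 90×(-87) + 191×(41) = 1.
Scale by 188/1 = 188: (p₀, q₀) = (-16356, 7708).
General solution: p = -16356 + 191t, q = 7708 - 90t for integer t.
p ≥ 0: smallest is -16356 mod 191 = 70 (at t = 86), with q = -32.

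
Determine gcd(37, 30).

gcd(37, 30):
  37 = 1*30 + 7
  30 = 4*7 + 2
  7 = 3*2 + 1
  2 = 2*1
so gcd(37, 30) = 1.

1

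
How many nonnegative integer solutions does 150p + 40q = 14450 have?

gcd(150, 40) = 10  (150 = 3*40 + 30, 40 = 1*30 + 10, 30 = 3*10).
Back-substituting, 150*(-1) + 40*(4) = 10.
Scale by 1445: one solution is (-1445, 5780). Reduce p mod 4: (3, 350).
General: p = 3 + 4t, q = 350 - 15t.
p ≥ 0 ⇒ t ≥ 0; q ≥ 0 ⇒ t ≤ 23. So t ∈ [0, 23]: 24 solutions.

24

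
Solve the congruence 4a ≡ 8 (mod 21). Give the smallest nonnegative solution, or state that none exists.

gcd(21, 4) = 1  (21 = 5×4 + 1, 4 = 4×1).
1 divides 8, so solutions exist.
Back-substituting, 4×(-5) + 21×(1) = 1.
So 4×(-5) ≡ 1 (mod 21); multiply by 8: a ≡ -40 (mod 21).
Smallest nonnegative: a = -40 mod 21 = 2.

2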